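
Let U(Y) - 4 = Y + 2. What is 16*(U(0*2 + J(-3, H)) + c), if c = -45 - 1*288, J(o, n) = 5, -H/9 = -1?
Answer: -5152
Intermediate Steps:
H = 9 (H = -9*(-1) = 9)
c = -333 (c = -45 - 288 = -333)
U(Y) = 6 + Y (U(Y) = 4 + (Y + 2) = 4 + (2 + Y) = 6 + Y)
16*(U(0*2 + J(-3, H)) + c) = 16*((6 + (0*2 + 5)) - 333) = 16*((6 + (0 + 5)) - 333) = 16*((6 + 5) - 333) = 16*(11 - 333) = 16*(-322) = -5152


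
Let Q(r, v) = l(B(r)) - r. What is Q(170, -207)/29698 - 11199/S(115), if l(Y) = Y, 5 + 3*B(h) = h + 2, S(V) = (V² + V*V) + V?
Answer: -335625167/788927370 ≈ -0.42542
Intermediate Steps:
S(V) = V + 2*V² (S(V) = (V² + V²) + V = 2*V² + V = V + 2*V²)
B(h) = -1 + h/3 (B(h) = -5/3 + (h + 2)/3 = -5/3 + (2 + h)/3 = -5/3 + (⅔ + h/3) = -1 + h/3)
Q(r, v) = -1 - 2*r/3 (Q(r, v) = (-1 + r/3) - r = -1 - 2*r/3)
Q(170, -207)/29698 - 11199/S(115) = (-1 - ⅔*170)/29698 - 11199*1/(115*(1 + 2*115)) = (-1 - 340/3)*(1/29698) - 11199*1/(115*(1 + 230)) = -343/3*1/29698 - 11199/(115*231) = -343/89094 - 11199/26565 = -343/89094 - 11199*1/26565 = -343/89094 - 3733/8855 = -335625167/788927370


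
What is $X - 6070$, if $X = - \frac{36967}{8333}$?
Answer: $- \frac{50618277}{8333} \approx -6074.4$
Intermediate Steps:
$X = - \frac{36967}{8333}$ ($X = \left(-36967\right) \frac{1}{8333} = - \frac{36967}{8333} \approx -4.4362$)
$X - 6070 = - \frac{36967}{8333} - 6070 = - \frac{50618277}{8333}$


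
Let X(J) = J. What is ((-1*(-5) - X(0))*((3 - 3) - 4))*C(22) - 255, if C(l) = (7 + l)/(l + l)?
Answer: -2950/11 ≈ -268.18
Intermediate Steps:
C(l) = (7 + l)/(2*l) (C(l) = (7 + l)/((2*l)) = (7 + l)*(1/(2*l)) = (7 + l)/(2*l))
((-1*(-5) - X(0))*((3 - 3) - 4))*C(22) - 255 = ((-1*(-5) - 1*0)*((3 - 3) - 4))*((1/2)*(7 + 22)/22) - 255 = ((5 + 0)*(0 - 4))*((1/2)*(1/22)*29) - 255 = (5*(-4))*(29/44) - 255 = -20*29/44 - 255 = -145/11 - 255 = -2950/11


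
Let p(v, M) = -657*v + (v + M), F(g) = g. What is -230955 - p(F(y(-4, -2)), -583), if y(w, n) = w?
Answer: -232996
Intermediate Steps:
p(v, M) = M - 656*v (p(v, M) = -657*v + (M + v) = M - 656*v)
-230955 - p(F(y(-4, -2)), -583) = -230955 - (-583 - 656*(-4)) = -230955 - (-583 + 2624) = -230955 - 1*2041 = -230955 - 2041 = -232996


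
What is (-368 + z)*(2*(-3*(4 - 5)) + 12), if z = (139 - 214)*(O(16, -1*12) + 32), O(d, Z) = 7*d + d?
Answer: -222624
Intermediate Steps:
O(d, Z) = 8*d
z = -12000 (z = (139 - 214)*(8*16 + 32) = -75*(128 + 32) = -75*160 = -12000)
(-368 + z)*(2*(-3*(4 - 5)) + 12) = (-368 - 12000)*(2*(-3*(4 - 5)) + 12) = -12368*(2*(-3*(-1)) + 12) = -12368*(2*3 + 12) = -12368*(6 + 12) = -12368*18 = -222624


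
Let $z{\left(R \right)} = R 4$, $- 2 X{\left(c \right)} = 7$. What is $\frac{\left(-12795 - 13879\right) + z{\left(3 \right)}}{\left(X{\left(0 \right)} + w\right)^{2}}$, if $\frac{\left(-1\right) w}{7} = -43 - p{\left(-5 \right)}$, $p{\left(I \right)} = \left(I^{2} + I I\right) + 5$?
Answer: $- \frac{106648}{1863225} \approx -0.057238$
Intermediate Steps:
$X{\left(c \right)} = - \frac{7}{2}$ ($X{\left(c \right)} = \left(- \frac{1}{2}\right) 7 = - \frac{7}{2}$)
$p{\left(I \right)} = 5 + 2 I^{2}$ ($p{\left(I \right)} = \left(I^{2} + I^{2}\right) + 5 = 2 I^{2} + 5 = 5 + 2 I^{2}$)
$w = 686$ ($w = - 7 \left(-43 - \left(5 + 2 \left(-5\right)^{2}\right)\right) = - 7 \left(-43 - \left(5 + 2 \cdot 25\right)\right) = - 7 \left(-43 - \left(5 + 50\right)\right) = - 7 \left(-43 - 55\right) = \left(-7\right) \left(-98\right) = 686$)
$z{\left(R \right)} = 4 R$
$\frac{\left(-12795 - 13879\right) + z{\left(3 \right)}}{\left(X{\left(0 \right)} + w\right)^{2}} = \frac{\left(-12795 - 13879\right) + 4 \cdot 3}{\left(- \frac{7}{2} + 686\right)^{2}} = \frac{-26674 + 12}{\left(\frac{1365}{2}\right)^{2}} = - \frac{26662}{\frac{1863225}{4}} = \left(-26662\right) \frac{4}{1863225} = - \frac{106648}{1863225}$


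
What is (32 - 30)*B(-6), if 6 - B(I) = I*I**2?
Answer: 444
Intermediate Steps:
B(I) = 6 - I**3 (B(I) = 6 - I*I**2 = 6 - I**3)
(32 - 30)*B(-6) = (32 - 30)*(6 - 1*(-6)**3) = 2*(6 - 1*(-216)) = 2*(6 + 216) = 2*222 = 444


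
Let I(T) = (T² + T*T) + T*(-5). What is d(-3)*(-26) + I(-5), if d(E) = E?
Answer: 153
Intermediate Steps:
I(T) = -5*T + 2*T² (I(T) = (T² + T²) - 5*T = 2*T² - 5*T = -5*T + 2*T²)
d(-3)*(-26) + I(-5) = -3*(-26) - 5*(-5 + 2*(-5)) = 78 - 5*(-5 - 10) = 78 - 5*(-15) = 78 + 75 = 153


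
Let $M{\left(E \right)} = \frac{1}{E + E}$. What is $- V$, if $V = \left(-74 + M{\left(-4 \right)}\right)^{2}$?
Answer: $- \frac{351649}{64} \approx -5494.5$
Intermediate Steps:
$M{\left(E \right)} = \frac{1}{2 E}$
$V = \frac{351649}{64}$ ($V = \left(-74 + \frac{1}{2 \left(-4\right)}\right)^{2} = \left(-74 + \frac{1}{2} \left(- \frac{1}{4}\right)\right)^{2} = \left(-74 - \frac{1}{8}\right)^{2} = \left(- \frac{593}{8}\right)^{2} = \frac{351649}{64} \approx 5494.5$)
$- V = \left(-1\right) \frac{351649}{64} = - \frac{351649}{64}$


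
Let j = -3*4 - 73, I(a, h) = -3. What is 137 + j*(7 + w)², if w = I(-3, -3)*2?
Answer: 52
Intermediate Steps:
j = -85 (j = -12 - 73 = -85)
w = -6 (w = -3*2 = -6)
137 + j*(7 + w)² = 137 - 85*(7 - 6)² = 137 - 85*1² = 137 - 85*1 = 137 - 85 = 52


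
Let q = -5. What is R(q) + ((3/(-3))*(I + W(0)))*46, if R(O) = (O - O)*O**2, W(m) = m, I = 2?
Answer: -92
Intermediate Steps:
R(O) = 0 (R(O) = 0*O**2 = 0)
R(q) + ((3/(-3))*(I + W(0)))*46 = 0 + ((3/(-3))*(2 + 0))*46 = 0 + ((3*(-1/3))*2)*46 = 0 - 1*2*46 = 0 - 2*46 = 0 - 92 = -92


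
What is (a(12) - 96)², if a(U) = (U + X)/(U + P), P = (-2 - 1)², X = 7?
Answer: 3988009/441 ≈ 9043.1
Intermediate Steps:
P = 9 (P = (-3)² = 9)
a(U) = (7 + U)/(9 + U) (a(U) = (U + 7)/(U + 9) = (7 + U)/(9 + U))
(a(12) - 96)² = ((7 + 12)/(9 + 12) - 96)² = (19/21 - 96)² = (-1997/21)² = 3988009/441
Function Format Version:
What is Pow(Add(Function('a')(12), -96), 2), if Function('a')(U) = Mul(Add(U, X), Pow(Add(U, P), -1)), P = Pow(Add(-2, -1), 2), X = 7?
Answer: Rational(3988009, 441) ≈ 9043.1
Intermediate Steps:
P = 9 (P = Pow(-3, 2) = 9)
Function('a')(U) = Mul(Pow(Add(9, U), -1), Add(7, U)) (Function('a')(U) = Mul(Add(U, 7), Pow(Add(U, 9), -1)) = Mul(Add(7, U), Pow(Add(9, U), -1)) = Mul(Pow(Add(9, U), -1), Add(7, U)))
Pow(Add(Function('a')(12), -96), 2) = Pow(Add(Mul(Pow(Add(9, 12), -1), Add(7, 12)), -96), 2) = Pow(Add(Mul(Pow(21, -1), 19), -96), 2) = Pow(Add(Mul(Rational(1, 21), 19), -96), 2) = Pow(Add(Rational(19, 21), -96), 2) = Pow(Rational(-1997, 21), 2) = Rational(3988009, 441)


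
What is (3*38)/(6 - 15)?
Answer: -38/3 ≈ -12.667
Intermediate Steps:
(3*38)/(6 - 15) = 114/(-9) = 114*(-1/9) = -38/3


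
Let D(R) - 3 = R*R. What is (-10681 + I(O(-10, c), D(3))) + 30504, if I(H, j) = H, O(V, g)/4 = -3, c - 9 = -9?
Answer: 19811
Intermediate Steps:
c = 0 (c = 9 - 9 = 0)
D(R) = 3 + R² (D(R) = 3 + R*R = 3 + R²)
O(V, g) = -12 (O(V, g) = 4*(-3) = -12)
(-10681 + I(O(-10, c), D(3))) + 30504 = (-10681 - 12) + 30504 = -10693 + 30504 = 19811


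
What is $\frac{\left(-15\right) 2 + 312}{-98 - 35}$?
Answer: $- \frac{282}{133} \approx -2.1203$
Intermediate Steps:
$\frac{\left(-15\right) 2 + 312}{-98 - 35} = \frac{-30 + 312}{-133} = 282 \left(- \frac{1}{133}\right) = - \frac{282}{133}$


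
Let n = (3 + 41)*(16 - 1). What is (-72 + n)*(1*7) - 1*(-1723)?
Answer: 5839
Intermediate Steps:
n = 660 (n = 44*15 = 660)
(-72 + n)*(1*7) - 1*(-1723) = (-72 + 660)*(1*7) - 1*(-1723) = 588*7 + 1723 = 4116 + 1723 = 5839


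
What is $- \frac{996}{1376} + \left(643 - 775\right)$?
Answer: $- \frac{45657}{344} \approx -132.72$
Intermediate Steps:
$- \frac{996}{1376} + \left(643 - 775\right) = \left(-996\right) \frac{1}{1376} - 132 = - \frac{249}{344} - 132 = - \frac{45657}{344}$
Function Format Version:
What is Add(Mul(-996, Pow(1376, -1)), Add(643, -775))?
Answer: Rational(-45657, 344) ≈ -132.72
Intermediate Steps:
Add(Mul(-996, Pow(1376, -1)), Add(643, -775)) = Add(Mul(-996, Rational(1, 1376)), -132) = Add(Rational(-249, 344), -132) = Rational(-45657, 344)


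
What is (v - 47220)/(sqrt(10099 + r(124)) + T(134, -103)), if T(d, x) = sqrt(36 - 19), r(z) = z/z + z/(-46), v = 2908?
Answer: -1019176/(sqrt(5341474) + 23*sqrt(17)) ≈ -423.60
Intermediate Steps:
r(z) = 1 - z/46 (r(z) = 1 + z*(-1/46) = 1 - z/46)
T(d, x) = sqrt(17)
(v - 47220)/(sqrt(10099 + r(124)) + T(134, -103)) = (2908 - 47220)/(sqrt(10099 + (1 - 1/46*124)) + sqrt(17)) = -44312/(sqrt(10099 + (1 - 62/23)) + sqrt(17)) = -44312/(sqrt(10099 - 39/23) + sqrt(17)) = -44312/(sqrt(232238/23) + sqrt(17)) = -44312/(sqrt(5341474)/23 + sqrt(17)) = -44312/(sqrt(17) + sqrt(5341474)/23)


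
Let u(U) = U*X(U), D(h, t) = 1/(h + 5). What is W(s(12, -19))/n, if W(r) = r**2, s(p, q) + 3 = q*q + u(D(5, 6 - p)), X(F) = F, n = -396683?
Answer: -1281711601/3966830000 ≈ -0.32311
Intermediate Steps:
D(h, t) = 1/(5 + h)
u(U) = U**2 (u(U) = U*U = U**2)
s(p, q) = -299/100 + q**2 (s(p, q) = -3 + (q*q + (1/(5 + 5))**2) = -3 + (q**2 + (1/10)**2) = -3 + (q**2 + 1/100) = -3 + (1/100 + q**2) = -299/100 + q**2)
W(s(12, -19))/n = (-299/100 + (-19)**2)**2/(-396683) = (-299/100 + 361)**2*(-1/396683) = (35801/100)**2*(-1/396683) = (1281711601/10000)*(-1/396683) = -1281711601/3966830000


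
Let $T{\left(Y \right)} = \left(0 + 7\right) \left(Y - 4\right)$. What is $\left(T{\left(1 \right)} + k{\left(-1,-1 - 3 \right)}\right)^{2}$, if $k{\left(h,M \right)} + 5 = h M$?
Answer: $484$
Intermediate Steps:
$T{\left(Y \right)} = -28 + 7 Y$ ($T{\left(Y \right)} = 7 \left(-4 + Y\right) = -28 + 7 Y$)
$k{\left(h,M \right)} = -5 + M h$ ($k{\left(h,M \right)} = -5 + h M = -5 + M h$)
$\left(T{\left(1 \right)} + k{\left(-1,-1 - 3 \right)}\right)^{2} = \left(\left(-28 + 7 \cdot 1\right) - \left(5 - \left(-1 - 3\right) \left(-1\right)\right)\right)^{2} = \left(\left(-28 + 7\right) - \left(5 - \left(-1 - 3\right) \left(-1\right)\right)\right)^{2} = \left(-21 - 1\right)^{2} = \left(-22\right)^{2} = 484$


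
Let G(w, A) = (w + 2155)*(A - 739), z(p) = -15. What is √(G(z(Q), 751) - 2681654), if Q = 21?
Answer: I*√2655974 ≈ 1629.7*I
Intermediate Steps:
G(w, A) = (-739 + A)*(2155 + w) (G(w, A) = (2155 + w)*(-739 + A) = (-739 + A)*(2155 + w))
√(G(z(Q), 751) - 2681654) = √((-1592545 - 739*(-15) + 2155*751 + 751*(-15)) - 2681654) = √((-1592545 + 11085 + 1618405 - 11265) - 2681654) = √(25680 - 2681654) = √(-2655974) = I*√2655974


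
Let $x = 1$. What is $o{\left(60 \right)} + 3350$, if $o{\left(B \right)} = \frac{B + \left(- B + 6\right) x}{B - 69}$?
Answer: $\frac{10048}{3} \approx 3349.3$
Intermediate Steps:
$o{\left(B \right)} = \frac{6}{-69 + B}$ ($o{\left(B \right)} = \frac{B + \left(- B + 6\right) 1}{B - 69} = \frac{B + \left(6 - B\right) 1}{-69 + B} = \frac{B - \left(-6 + B\right)}{-69 + B} = \frac{6}{-69 + B}$)
$o{\left(60 \right)} + 3350 = \frac{6}{-69 + 60} + 3350 = \frac{6}{-9} + 3350 = 6 \left(- \frac{1}{9}\right) + 3350 = - \frac{2}{3} + 3350 = \frac{10048}{3}$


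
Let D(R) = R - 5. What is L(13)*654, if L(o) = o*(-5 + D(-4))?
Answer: -119028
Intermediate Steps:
D(R) = -5 + R
L(o) = -14*o (L(o) = o*(-5 + (-5 - 4)) = o*(-5 - 9) = o*(-14) = -14*o)
L(13)*654 = -14*13*654 = -182*654 = -119028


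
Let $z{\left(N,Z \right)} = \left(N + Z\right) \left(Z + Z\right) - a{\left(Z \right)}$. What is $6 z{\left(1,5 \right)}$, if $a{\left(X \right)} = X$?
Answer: $330$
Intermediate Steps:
$z{\left(N,Z \right)} = - Z + 2 Z \left(N + Z\right)$ ($z{\left(N,Z \right)} = \left(N + Z\right) \left(Z + Z\right) - Z = \left(N + Z\right) 2 Z - Z = 2 Z \left(N + Z\right) - Z = - Z + 2 Z \left(N + Z\right)$)
$6 z{\left(1,5 \right)} = 6 \cdot 5 \left(-1 + 2 \cdot 1 + 2 \cdot 5\right) = 6 \cdot 5 \left(-1 + 2 + 10\right) = 6 \cdot 5 \cdot 11 = 6 \cdot 55 = 330$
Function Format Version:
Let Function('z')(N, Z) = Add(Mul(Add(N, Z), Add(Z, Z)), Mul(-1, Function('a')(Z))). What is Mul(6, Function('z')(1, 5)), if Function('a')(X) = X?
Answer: 330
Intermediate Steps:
Function('z')(N, Z) = Add(Mul(-1, Z), Mul(2, Z, Add(N, Z))) (Function('z')(N, Z) = Add(Mul(Add(N, Z), Add(Z, Z)), Mul(-1, Z)) = Add(Mul(Add(N, Z), Mul(2, Z)), Mul(-1, Z)) = Add(Mul(2, Z, Add(N, Z)), Mul(-1, Z)) = Add(Mul(-1, Z), Mul(2, Z, Add(N, Z))))
Mul(6, Function('z')(1, 5)) = Mul(6, Mul(5, Add(-1, Mul(2, 1), Mul(2, 5)))) = Mul(6, Mul(5, Add(-1, 2, 10))) = Mul(6, Mul(5, 11)) = Mul(6, 55) = 330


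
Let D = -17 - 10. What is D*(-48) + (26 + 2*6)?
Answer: 1334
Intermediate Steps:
D = -27
D*(-48) + (26 + 2*6) = -27*(-48) + (26 + 2*6) = 1296 + (26 + 12) = 1296 + 38 = 1334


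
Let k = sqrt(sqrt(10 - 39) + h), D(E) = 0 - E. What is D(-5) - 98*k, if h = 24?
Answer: 5 - 98*sqrt(24 + I*sqrt(29)) ≈ -478.08 - 53.531*I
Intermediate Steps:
D(E) = -E
k = sqrt(24 + I*sqrt(29)) (k = sqrt(sqrt(10 - 39) + 24) = sqrt(sqrt(-29) + 24) = sqrt(I*sqrt(29) + 24) = sqrt(24 + I*sqrt(29)) ≈ 4.9293 + 0.54624*I)
D(-5) - 98*k = -1*(-5) - 98*sqrt(24 + I*sqrt(29)) = 5 - 98*sqrt(24 + I*sqrt(29))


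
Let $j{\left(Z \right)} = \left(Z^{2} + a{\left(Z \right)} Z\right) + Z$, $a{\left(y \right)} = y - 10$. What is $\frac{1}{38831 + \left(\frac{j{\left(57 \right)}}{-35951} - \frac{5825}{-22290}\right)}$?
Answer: $\frac{160269558}{6223442408483} \approx 2.5753 \cdot 10^{-5}$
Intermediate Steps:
$a{\left(y \right)} = -10 + y$
$j{\left(Z \right)} = Z + Z^{2} + Z \left(-10 + Z\right)$ ($j{\left(Z \right)} = \left(Z^{2} + \left(-10 + Z\right) Z\right) + Z = \left(Z^{2} + Z \left(-10 + Z\right)\right) + Z = Z + Z^{2} + Z \left(-10 + Z\right)$)
$\frac{1}{38831 + \left(\frac{j{\left(57 \right)}}{-35951} - \frac{5825}{-22290}\right)} = \frac{1}{38831 + \left(\frac{57 \left(-9 + 2 \cdot 57\right)}{-35951} - \frac{5825}{-22290}\right)} = \frac{1}{38831 + \left(57 \left(-9 + 114\right) \left(- \frac{1}{35951}\right) - - \frac{1165}{4458}\right)} = \frac{1}{38831 + \left(57 \cdot 105 \left(- \frac{1}{35951}\right) + \frac{1165}{4458}\right)} = \frac{1}{38831 + \left(5985 \left(- \frac{1}{35951}\right) + \frac{1165}{4458}\right)} = \frac{1}{38831 + \left(- \frac{5985}{35951} + \frac{1165}{4458}\right)} = \frac{1}{38831 + \frac{15201785}{160269558}} = \frac{1}{\frac{6223442408483}{160269558}} = \frac{160269558}{6223442408483}$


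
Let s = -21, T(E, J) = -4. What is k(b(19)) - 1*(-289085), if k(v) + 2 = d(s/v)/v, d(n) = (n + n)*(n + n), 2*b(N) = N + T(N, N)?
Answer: 108407693/375 ≈ 2.8909e+5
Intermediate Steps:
b(N) = -2 + N/2 (b(N) = (N - 4)/2 = (-4 + N)/2 = -2 + N/2)
d(n) = 4*n² (d(n) = (2*n)*(2*n) = 4*n²)
k(v) = -2 + 1764/v³ (k(v) = -2 + (4*(-21/v)²)/v = -2 + (4*(441/v²))/v = -2 + (1764/v²)/v = -2 + 1764/v³)
k(b(19)) - 1*(-289085) = (-2 + 1764/(-2 + (½)*19)³) - 1*(-289085) = (-2 + 1764/(-2 + 19/2)³) + 289085 = (-2 + 1764/(15/2)³) + 289085 = (-2 + 1764*(8/3375)) + 289085 = (-2 + 1568/375) + 289085 = 818/375 + 289085 = 108407693/375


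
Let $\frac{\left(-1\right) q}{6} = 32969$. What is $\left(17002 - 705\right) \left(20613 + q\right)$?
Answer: $-2887844697$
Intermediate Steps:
$q = -197814$ ($q = \left(-6\right) 32969 = -197814$)
$\left(17002 - 705\right) \left(20613 + q\right) = \left(17002 - 705\right) \left(20613 - 197814\right) = 16297 \left(-177201\right) = -2887844697$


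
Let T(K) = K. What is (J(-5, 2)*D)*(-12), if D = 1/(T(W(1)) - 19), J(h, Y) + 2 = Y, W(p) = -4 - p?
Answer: 0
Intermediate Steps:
J(h, Y) = -2 + Y
D = -1/24 (D = 1/((-4 - 1*1) - 19) = 1/((-4 - 1) - 19) = 1/(-5 - 19) = 1/(-24) = -1/24 ≈ -0.041667)
(J(-5, 2)*D)*(-12) = ((-2 + 2)*(-1/24))*(-12) = (0*(-1/24))*(-12) = 0*(-12) = 0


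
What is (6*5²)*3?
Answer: 450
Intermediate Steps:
(6*5²)*3 = (6*25)*3 = 150*3 = 450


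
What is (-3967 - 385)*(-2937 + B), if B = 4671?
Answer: -7546368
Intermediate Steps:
(-3967 - 385)*(-2937 + B) = (-3967 - 385)*(-2937 + 4671) = -4352*1734 = -7546368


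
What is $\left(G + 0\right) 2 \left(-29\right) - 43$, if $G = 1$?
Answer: $-101$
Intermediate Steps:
$\left(G + 0\right) 2 \left(-29\right) - 43 = \left(1 + 0\right) 2 \left(-29\right) - 43 = 1 \cdot 2 \left(-29\right) - 43 = 2 \left(-29\right) - 43 = -58 - 43 = -101$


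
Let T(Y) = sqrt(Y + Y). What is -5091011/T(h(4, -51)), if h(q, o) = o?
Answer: 5091011*I*sqrt(102)/102 ≈ 5.0409e+5*I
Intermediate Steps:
T(Y) = sqrt(2)*sqrt(Y) (T(Y) = sqrt(2*Y) = sqrt(2)*sqrt(Y))
-5091011/T(h(4, -51)) = -5091011*(-I*sqrt(102)/102) = -(-5091011)*I*sqrt(102)/102 = 5091011*I*sqrt(102)/102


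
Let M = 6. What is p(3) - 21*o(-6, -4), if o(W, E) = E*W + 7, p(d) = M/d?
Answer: -649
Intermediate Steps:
p(d) = 6/d
o(W, E) = 7 + E*W
p(3) - 21*o(-6, -4) = 6/3 - 21*(7 - 4*(-6)) = 6*(1/3) - 21*(7 + 24) = 2 - 21*31 = 2 - 651 = -649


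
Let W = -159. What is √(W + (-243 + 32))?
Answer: I*√370 ≈ 19.235*I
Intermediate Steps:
√(W + (-243 + 32)) = √(-159 + (-243 + 32)) = √(-159 - 211) = √(-370) = I*√370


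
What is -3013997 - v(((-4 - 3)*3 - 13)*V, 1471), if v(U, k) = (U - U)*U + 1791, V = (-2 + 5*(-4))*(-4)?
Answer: -3015788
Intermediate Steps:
V = 88 (V = (-2 - 20)*(-4) = -22*(-4) = 88)
v(U, k) = 1791 (v(U, k) = 0*U + 1791 = 0 + 1791 = 1791)
-3013997 - v(((-4 - 3)*3 - 13)*V, 1471) = -3013997 - 1*1791 = -3013997 - 1791 = -3015788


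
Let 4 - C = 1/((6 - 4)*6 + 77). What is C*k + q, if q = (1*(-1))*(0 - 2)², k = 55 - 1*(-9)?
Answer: 22364/89 ≈ 251.28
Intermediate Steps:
k = 64 (k = 55 + 9 = 64)
C = 355/89 (C = 4 - 1/((6 - 4)*6 + 77) = 4 - 1/(2*6 + 77) = 4 - 1/(12 + 77) = 4 - 1/89 = 355/89 ≈ 3.9888)
q = -4 (q = -1*(-2)² = -1*4 = -4)
C*k + q = (355/89)*64 - 4 = 22720/89 - 4 = 22364/89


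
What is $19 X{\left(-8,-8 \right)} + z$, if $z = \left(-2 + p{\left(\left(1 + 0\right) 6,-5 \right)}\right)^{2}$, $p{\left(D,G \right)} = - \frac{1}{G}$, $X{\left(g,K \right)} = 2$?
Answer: $\frac{1031}{25} \approx 41.24$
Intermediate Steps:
$z = \frac{81}{25}$ ($z = \left(-2 - \frac{1}{-5}\right)^{2} = \left(-2 - - \frac{1}{5}\right)^{2} = \left(-2 + \frac{1}{5}\right)^{2} = \left(- \frac{9}{5}\right)^{2} = \frac{81}{25} \approx 3.24$)
$19 X{\left(-8,-8 \right)} + z = 19 \cdot 2 + \frac{81}{25} = 38 + \frac{81}{25} = \frac{1031}{25}$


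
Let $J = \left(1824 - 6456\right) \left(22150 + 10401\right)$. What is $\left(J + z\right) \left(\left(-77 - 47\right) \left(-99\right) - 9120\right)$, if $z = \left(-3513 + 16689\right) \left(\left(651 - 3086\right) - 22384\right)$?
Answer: $-1507909582656$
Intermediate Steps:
$z = -327015144$ ($z = 13176 \left(-2435 - 22384\right) = 13176 \left(-24819\right) = -327015144$)
$J = -150776232$ ($J = \left(-4632\right) 32551 = -150776232$)
$\left(J + z\right) \left(\left(-77 - 47\right) \left(-99\right) - 9120\right) = \left(-150776232 - 327015144\right) \left(\left(-77 - 47\right) \left(-99\right) - 9120\right) = - 477791376 \left(\left(-124\right) \left(-99\right) - 9120\right) = - 477791376 \left(12276 - 9120\right) = \left(-477791376\right) 3156 = -1507909582656$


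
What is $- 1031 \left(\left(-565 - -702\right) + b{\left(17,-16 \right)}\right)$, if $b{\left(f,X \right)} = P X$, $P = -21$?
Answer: $-487663$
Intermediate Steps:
$b{\left(f,X \right)} = - 21 X$
$- 1031 \left(\left(-565 - -702\right) + b{\left(17,-16 \right)}\right) = - 1031 \left(\left(-565 - -702\right) - -336\right) = - 1031 \left(\left(-565 + 702\right) + 336\right) = - 1031 \left(137 + 336\right) = \left(-1031\right) 473 = -487663$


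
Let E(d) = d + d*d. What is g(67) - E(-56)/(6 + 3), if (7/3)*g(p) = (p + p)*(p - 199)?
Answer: -499136/63 ≈ -7922.8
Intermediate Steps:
g(p) = 6*p*(-199 + p)/7 (g(p) = 3*((p + p)*(p - 199))/7 = 3*((2*p)*(-199 + p))/7 = 3*(2*p*(-199 + p))/7 = 6*p*(-199 + p)/7)
E(d) = d + d**2
g(67) - E(-56)/(6 + 3) = (6/7)*67*(-199 + 67) - (-56*(1 - 56))/(6 + 3) = (6/7)*67*(-132) - (-56*(-55))/9 = -53064/7 - 3080/9 = -499136/63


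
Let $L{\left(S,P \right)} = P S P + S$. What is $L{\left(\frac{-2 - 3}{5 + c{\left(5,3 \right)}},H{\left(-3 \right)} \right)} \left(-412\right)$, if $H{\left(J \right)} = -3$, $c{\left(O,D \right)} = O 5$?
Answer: $\frac{2060}{3} \approx 686.67$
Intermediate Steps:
$c{\left(O,D \right)} = 5 O$
$L{\left(S,P \right)} = S + S P^{2}$ ($L{\left(S,P \right)} = S P^{2} + S = S + S P^{2}$)
$L{\left(\frac{-2 - 3}{5 + c{\left(5,3 \right)}},H{\left(-3 \right)} \right)} \left(-412\right) = \frac{-2 - 3}{5 + 5 \cdot 5} \left(1 + \left(-3\right)^{2}\right) \left(-412\right) = - \frac{5}{5 + 25} \left(1 + 9\right) \left(-412\right) = - \frac{5}{30} \cdot 10 \left(-412\right) = \left(-5\right) \frac{1}{30} \cdot 10 \left(-412\right) = \left(- \frac{1}{6}\right) 10 \left(-412\right) = \left(- \frac{5}{3}\right) \left(-412\right) = \frac{2060}{3}$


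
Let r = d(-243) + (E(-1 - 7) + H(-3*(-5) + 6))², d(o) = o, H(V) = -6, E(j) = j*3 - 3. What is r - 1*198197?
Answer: -197351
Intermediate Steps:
E(j) = -3 + 3*j (E(j) = 3*j - 3 = -3 + 3*j)
r = 846 (r = -243 + ((-3 + 3*(-1 - 7)) - 6)² = -243 + ((-3 + 3*(-8)) - 6)² = -243 + ((-3 - 24) - 6)² = -243 + (-27 - 6)² = -243 + (-33)² = -243 + 1089 = 846)
r - 1*198197 = 846 - 1*198197 = 846 - 198197 = -197351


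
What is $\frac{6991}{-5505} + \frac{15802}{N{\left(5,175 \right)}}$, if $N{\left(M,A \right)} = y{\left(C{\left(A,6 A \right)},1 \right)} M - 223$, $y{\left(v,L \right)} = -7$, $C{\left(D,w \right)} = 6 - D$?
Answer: $- \frac{14798948}{236715} \approx -62.518$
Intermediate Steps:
$N{\left(M,A \right)} = -223 - 7 M$ ($N{\left(M,A \right)} = - 7 M - 223 = -223 - 7 M$)
$\frac{6991}{-5505} + \frac{15802}{N{\left(5,175 \right)}} = \frac{6991}{-5505} + \frac{15802}{-223 - 35} = 6991 \left(- \frac{1}{5505}\right) + \frac{15802}{-223 - 35} = - \frac{6991}{5505} + \frac{15802}{-258} = - \frac{6991}{5505} + 15802 \left(- \frac{1}{258}\right) = - \frac{6991}{5505} - \frac{7901}{129} = - \frac{14798948}{236715}$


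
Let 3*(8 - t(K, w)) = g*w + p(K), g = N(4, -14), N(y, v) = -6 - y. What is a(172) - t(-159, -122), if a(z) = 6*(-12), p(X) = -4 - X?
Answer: 1135/3 ≈ 378.33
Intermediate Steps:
a(z) = -72
g = -10 (g = -6 - 1*4 = -6 - 4 = -10)
t(K, w) = 28/3 + K/3 + 10*w/3 (t(K, w) = 8 - (-10*w + (-4 - K))/3 = 8 - (-4 - K - 10*w)/3 = 8 + (4/3 + K/3 + 10*w/3) = 28/3 + K/3 + 10*w/3)
a(172) - t(-159, -122) = -72 - (28/3 + (⅓)*(-159) + (10/3)*(-122)) = -72 - (28/3 - 53 - 1220/3) = -72 - 1*(-1351/3) = -72 + 1351/3 = 1135/3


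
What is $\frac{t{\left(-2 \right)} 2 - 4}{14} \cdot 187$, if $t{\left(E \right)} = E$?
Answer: $- \frac{748}{7} \approx -106.86$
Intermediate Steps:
$\frac{t{\left(-2 \right)} 2 - 4}{14} \cdot 187 = \frac{\left(-2\right) 2 - 4}{14} \cdot 187 = \frac{-4 - 4}{14} \cdot 187 = \frac{1}{14} \left(-8\right) 187 = \left(- \frac{4}{7}\right) 187 = - \frac{748}{7}$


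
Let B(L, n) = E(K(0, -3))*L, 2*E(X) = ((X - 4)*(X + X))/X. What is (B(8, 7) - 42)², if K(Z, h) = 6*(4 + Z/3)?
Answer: 13924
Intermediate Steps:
K(Z, h) = 24 + 2*Z (K(Z, h) = 6*(4 + Z*(⅓)) = 6*(4 + Z/3) = 24 + 2*Z)
E(X) = -4 + X (E(X) = (((X - 4)*(X + X))/X)/2 = (((-4 + X)*(2*X))/X)/2 = ((2*X*(-4 + X))/X)/2 = (-8 + 2*X)/2 = -4 + X)
B(L, n) = 20*L (B(L, n) = (-4 + (24 + 2*0))*L = (-4 + (24 + 0))*L = (-4 + 24)*L = 20*L)
(B(8, 7) - 42)² = (20*8 - 42)² = (160 - 42)² = 118² = 13924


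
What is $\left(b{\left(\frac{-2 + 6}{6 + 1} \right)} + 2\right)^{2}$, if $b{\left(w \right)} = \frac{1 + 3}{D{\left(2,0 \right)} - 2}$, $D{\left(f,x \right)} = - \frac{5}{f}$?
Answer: $\frac{100}{81} \approx 1.2346$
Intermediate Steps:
$b{\left(w \right)} = - \frac{8}{9}$ ($b{\left(w \right)} = \frac{1 + 3}{- \frac{5}{2} - 2} = \frac{4}{\left(-5\right) \frac{1}{2} - 2} = \frac{4}{- \frac{5}{2} - 2} = \frac{4}{- \frac{9}{2}} = 4 \left(- \frac{2}{9}\right) = - \frac{8}{9}$)
$\left(b{\left(\frac{-2 + 6}{6 + 1} \right)} + 2\right)^{2} = \left(- \frac{8}{9} + 2\right)^{2} = \left(\frac{10}{9}\right)^{2} = \frac{100}{81}$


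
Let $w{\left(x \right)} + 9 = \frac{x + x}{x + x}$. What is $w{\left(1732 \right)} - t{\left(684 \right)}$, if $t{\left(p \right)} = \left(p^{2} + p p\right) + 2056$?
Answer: $-937776$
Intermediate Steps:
$t{\left(p \right)} = 2056 + 2 p^{2}$ ($t{\left(p \right)} = \left(p^{2} + p^{2}\right) + 2056 = 2 p^{2} + 2056 = 2056 + 2 p^{2}$)
$w{\left(x \right)} = -8$ ($w{\left(x \right)} = -9 + \frac{x + x}{x + x} = -9 + \frac{2 x}{2 x} = -9 + 2 x \frac{1}{2 x} = -9 + 1 = -8$)
$w{\left(1732 \right)} - t{\left(684 \right)} = -8 - \left(2056 + 2 \cdot 684^{2}\right) = -8 - \left(2056 + 2 \cdot 467856\right) = -8 - \left(2056 + 935712\right) = -8 - 937768 = -937776$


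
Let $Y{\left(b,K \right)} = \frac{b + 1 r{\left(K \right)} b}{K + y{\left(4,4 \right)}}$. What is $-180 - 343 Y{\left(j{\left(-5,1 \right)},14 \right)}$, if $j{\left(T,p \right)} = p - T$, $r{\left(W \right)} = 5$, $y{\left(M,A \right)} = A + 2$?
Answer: $- \frac{3987}{5} \approx -797.4$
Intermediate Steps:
$y{\left(M,A \right)} = 2 + A$
$Y{\left(b,K \right)} = \frac{6 b}{6 + K}$ ($Y{\left(b,K \right)} = \frac{b + 1 \cdot 5 b}{K + \left(2 + 4\right)} = \frac{b + 5 b}{K + 6} = \frac{6 b}{6 + K}$)
$-180 - 343 Y{\left(j{\left(-5,1 \right)},14 \right)} = -180 - 343 \frac{6 \left(1 - -5\right)}{6 + 14} = -180 - 343 \frac{6 \left(1 + 5\right)}{20} = -180 - 343 \cdot 6 \cdot 6 \cdot \frac{1}{20} = -180 - \frac{3087}{5} = - \frac{3987}{5}$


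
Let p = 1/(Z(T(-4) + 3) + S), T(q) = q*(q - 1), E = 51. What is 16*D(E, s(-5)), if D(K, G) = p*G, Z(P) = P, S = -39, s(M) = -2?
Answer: 2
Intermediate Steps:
T(q) = q*(-1 + q)
p = -1/16 (p = 1/((-4*(-1 - 4) + 3) - 39) = 1/((-4*(-5) + 3) - 39) = 1/((20 + 3) - 39) = 1/(23 - 39) = 1/(-16) = -1/16 ≈ -0.062500)
D(K, G) = -G/16
16*D(E, s(-5)) = 16*(-1/16*(-2)) = 16*(1/8) = 2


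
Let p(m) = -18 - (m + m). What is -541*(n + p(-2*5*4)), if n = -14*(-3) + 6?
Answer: -59510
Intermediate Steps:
p(m) = -18 - 2*m
n = 48 (n = 42 + 6 = 48)
-541*(n + p(-2*5*4)) = -541*(48 + (-18 - 2*(-2*5)*4)) = -541*(48 + (-18 - (-20)*4)) = -541*(48 + (-18 - 2*(-40))) = -541*(48 + (-18 + 80)) = -541*(48 + 62) = -541*110 = -59510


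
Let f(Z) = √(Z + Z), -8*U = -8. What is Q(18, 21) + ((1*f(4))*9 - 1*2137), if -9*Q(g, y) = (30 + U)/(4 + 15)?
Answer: -365458/171 + 18*√2 ≈ -2111.7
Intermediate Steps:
U = 1 (U = -⅛*(-8) = 1)
f(Z) = √2*√Z (f(Z) = √(2*Z) = √2*√Z)
Q(g, y) = -31/171 (Q(g, y) = -(30 + 1)/(9*(4 + 15)) = -31/(9*19) = -⅑*31/19 = -31/171)
Q(18, 21) + ((1*f(4))*9 - 1*2137) = -31/171 + ((1*(√2*√4))*9 - 1*2137) = -31/171 + ((1*(√2*2))*9 - 2137) = -31/171 + ((1*(2*√2))*9 - 2137) = -31/171 + ((2*√2)*9 - 2137) = -31/171 + (18*√2 - 2137) = -31/171 + (-2137 + 18*√2) = -365458/171 + 18*√2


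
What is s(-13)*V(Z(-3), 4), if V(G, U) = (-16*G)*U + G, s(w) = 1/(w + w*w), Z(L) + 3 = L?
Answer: 63/26 ≈ 2.4231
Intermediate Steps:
Z(L) = -3 + L
s(w) = 1/(w + w**2)
V(G, U) = G - 16*G*U (V(G, U) = -16*G*U + G = G - 16*G*U)
s(-13)*V(Z(-3), 4) = (1/((-13)*(1 - 13)))*((-3 - 3)*(1 - 16*4)) = (-1/13/(-12))*(-6*(1 - 64)) = (-1/13*(-1/12))*(-6*(-63)) = (1/156)*378 = 63/26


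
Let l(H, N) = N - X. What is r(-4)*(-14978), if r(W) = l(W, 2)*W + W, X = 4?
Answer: -59912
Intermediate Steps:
l(H, N) = -4 + N (l(H, N) = N - 1*4 = N - 4 = -4 + N)
r(W) = -W (r(W) = (-4 + 2)*W + W = -2*W + W = -W)
r(-4)*(-14978) = -1*(-4)*(-14978) = 4*(-14978) = -59912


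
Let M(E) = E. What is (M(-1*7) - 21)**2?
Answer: 784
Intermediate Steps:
(M(-1*7) - 21)**2 = (-1*7 - 21)**2 = (-7 - 21)**2 = (-28)**2 = 784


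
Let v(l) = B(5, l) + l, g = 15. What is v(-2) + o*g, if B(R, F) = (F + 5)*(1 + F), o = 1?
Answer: 10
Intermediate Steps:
B(R, F) = (1 + F)*(5 + F) (B(R, F) = (5 + F)*(1 + F) = (1 + F)*(5 + F))
v(l) = 5 + l² + 7*l (v(l) = (5 + l² + 6*l) + l = 5 + l² + 7*l)
v(-2) + o*g = (5 + (-2)² + 7*(-2)) + 1*15 = (5 + 4 - 14) + 15 = -5 + 15 = 10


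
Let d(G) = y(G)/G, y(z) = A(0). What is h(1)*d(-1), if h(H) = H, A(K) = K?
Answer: 0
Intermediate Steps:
y(z) = 0
d(G) = 0 (d(G) = 0/G = 0)
h(1)*d(-1) = 1*0 = 0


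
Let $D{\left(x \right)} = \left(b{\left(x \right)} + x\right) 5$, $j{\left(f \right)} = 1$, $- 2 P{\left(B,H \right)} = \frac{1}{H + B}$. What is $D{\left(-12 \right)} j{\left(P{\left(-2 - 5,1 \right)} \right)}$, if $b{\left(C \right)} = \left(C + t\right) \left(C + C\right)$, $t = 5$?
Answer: $780$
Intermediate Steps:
$P{\left(B,H \right)} = - \frac{1}{2 \left(B + H\right)}$ ($P{\left(B,H \right)} = - \frac{1}{2 \left(H + B\right)} = - \frac{1}{2 \left(B + H\right)}$)
$b{\left(C \right)} = 2 C \left(5 + C\right)$ ($b{\left(C \right)} = \left(C + 5\right) \left(C + C\right) = \left(5 + C\right) 2 C = 2 C \left(5 + C\right)$)
$D{\left(x \right)} = 5 x + 10 x \left(5 + x\right)$ ($D{\left(x \right)} = \left(2 x \left(5 + x\right) + x\right) 5 = \left(x + 2 x \left(5 + x\right)\right) 5 = 5 x + 10 x \left(5 + x\right)$)
$D{\left(-12 \right)} j{\left(P{\left(-2 - 5,1 \right)} \right)} = 5 \left(-12\right) \left(11 + 2 \left(-12\right)\right) 1 = 5 \left(-12\right) \left(11 - 24\right) 1 = 5 \left(-12\right) \left(-13\right) 1 = 780 \cdot 1 = 780$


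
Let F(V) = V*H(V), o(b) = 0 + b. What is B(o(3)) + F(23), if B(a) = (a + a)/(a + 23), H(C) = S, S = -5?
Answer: -1492/13 ≈ -114.77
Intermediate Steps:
H(C) = -5
o(b) = b
F(V) = -5*V (F(V) = V*(-5) = -5*V)
B(a) = 2*a/(23 + a) (B(a) = (2*a)/(23 + a) = 2*a/(23 + a))
B(o(3)) + F(23) = 2*3/(23 + 3) - 5*23 = 2*3/26 - 115 = 2*3*(1/26) - 115 = 3/13 - 115 = -1492/13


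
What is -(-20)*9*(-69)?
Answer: -12420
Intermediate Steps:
-(-20)*9*(-69) = -4*(-45)*(-69) = 180*(-69) = -12420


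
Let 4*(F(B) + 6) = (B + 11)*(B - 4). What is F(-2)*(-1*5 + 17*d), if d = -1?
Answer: 429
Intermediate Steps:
F(B) = -6 + (-4 + B)*(11 + B)/4 (F(B) = -6 + ((B + 11)*(B - 4))/4 = -6 + ((11 + B)*(-4 + B))/4 = -6 + ((-4 + B)*(11 + B))/4 = -6 + (-4 + B)*(11 + B)/4)
F(-2)*(-1*5 + 17*d) = (-17 + (¼)*(-2)² + (7/4)*(-2))*(-1*5 + 17*(-1)) = (-17 + (¼)*4 - 7/2)*(-5 - 17) = (-17 + 1 - 7/2)*(-22) = -39/2*(-22) = 429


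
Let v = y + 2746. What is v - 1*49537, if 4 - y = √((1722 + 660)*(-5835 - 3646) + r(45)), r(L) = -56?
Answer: -46787 - I*√22583798 ≈ -46787.0 - 4752.2*I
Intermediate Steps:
y = 4 - I*√22583798 (y = 4 - √((1722 + 660)*(-5835 - 3646) - 56) = 4 - √(2382*(-9481) - 56) = 4 - √(-22583742 - 56) = 4 - √(-22583798) = 4 - I*√22583798 ≈ 4.0 - 4752.2*I)
v = 2750 - I*√22583798 (v = (4 - I*√22583798) + 2746 = 2750 - I*√22583798 ≈ 2750.0 - 4752.2*I)
v - 1*49537 = (2750 - I*√22583798) - 1*49537 = (2750 - I*√22583798) - 49537 = -46787 - I*√22583798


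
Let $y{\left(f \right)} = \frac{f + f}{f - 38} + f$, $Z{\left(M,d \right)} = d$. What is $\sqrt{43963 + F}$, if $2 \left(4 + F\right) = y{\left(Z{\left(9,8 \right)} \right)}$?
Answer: $\frac{\sqrt{9891615}}{15} \approx 209.67$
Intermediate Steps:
$y{\left(f \right)} = f + \frac{2 f}{-38 + f}$ ($y{\left(f \right)} = \frac{2 f}{-38 + f} + f = f + \frac{2 f}{-38 + f}$)
$F = - \frac{4}{15}$ ($F = -4 + \frac{8 \frac{1}{-38 + 8} \left(-36 + 8\right)}{2} = -4 + \frac{8 \frac{1}{-30} \left(-28\right)}{2} = -4 + \frac{8 \left(- \frac{1}{30}\right) \left(-28\right)}{2} = -4 + \frac{1}{2} \cdot \frac{112}{15} = -4 + \frac{56}{15} = - \frac{4}{15} \approx -0.26667$)
$\sqrt{43963 + F} = \sqrt{43963 - \frac{4}{15}} = \sqrt{\frac{659441}{15}} = \frac{\sqrt{9891615}}{15}$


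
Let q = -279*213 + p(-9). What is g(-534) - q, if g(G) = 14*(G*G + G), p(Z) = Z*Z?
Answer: 4044054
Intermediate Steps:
p(Z) = Z²
g(G) = 14*G + 14*G² (g(G) = 14*(G² + G) = 14*(G + G²) = 14*G + 14*G²)
q = -59346 (q = -279*213 + (-9)² = -59427 + 81 = -59346)
g(-534) - q = 14*(-534)*(1 - 534) - 1*(-59346) = 14*(-534)*(-533) + 59346 = 3984708 + 59346 = 4044054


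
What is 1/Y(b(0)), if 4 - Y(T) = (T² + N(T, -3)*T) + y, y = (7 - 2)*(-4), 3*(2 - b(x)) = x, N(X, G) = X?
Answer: 1/16 ≈ 0.062500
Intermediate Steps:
b(x) = 2 - x/3
y = -20 (y = 5*(-4) = -20)
Y(T) = 24 - 2*T² (Y(T) = 4 - ((T² + T*T) - 20) = 4 - ((T² + T²) - 20) = 4 - (2*T² - 20) = 4 - (-20 + 2*T²) = 4 + (20 - 2*T²) = 24 - 2*T²)
1/Y(b(0)) = 1/(24 - 2*(2 - ⅓*0)²) = 1/(24 - 2*(2 + 0)²) = 1/(24 - 2*2²) = 1/(24 - 2*4) = 1/(24 - 8) = 1/16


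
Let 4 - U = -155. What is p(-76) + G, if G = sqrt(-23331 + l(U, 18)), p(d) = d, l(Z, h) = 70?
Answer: -76 + I*sqrt(23261) ≈ -76.0 + 152.52*I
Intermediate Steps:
U = 159 (U = 4 - 1*(-155) = 4 + 155 = 159)
G = I*sqrt(23261) (G = sqrt(-23331 + 70) = sqrt(-23261) = I*sqrt(23261) ≈ 152.52*I)
p(-76) + G = -76 + I*sqrt(23261)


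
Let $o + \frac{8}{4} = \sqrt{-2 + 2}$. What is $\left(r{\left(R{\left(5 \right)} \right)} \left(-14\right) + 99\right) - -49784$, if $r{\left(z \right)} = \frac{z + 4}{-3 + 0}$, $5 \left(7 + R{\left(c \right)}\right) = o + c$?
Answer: $\frac{249359}{5} \approx 49872.0$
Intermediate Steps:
$o = -2$ ($o = -2 + \sqrt{-2 + 2} = -2 + \sqrt{0} = -2 + 0 = -2$)
$R{\left(c \right)} = - \frac{37}{5} + \frac{c}{5}$ ($R{\left(c \right)} = -7 + \frac{-2 + c}{5} = -7 + \left(- \frac{2}{5} + \frac{c}{5}\right) = - \frac{37}{5} + \frac{c}{5}$)
$r{\left(z \right)} = - \frac{4}{3} - \frac{z}{3}$ ($r{\left(z \right)} = \frac{4 + z}{-3} = \left(4 + z\right) \left(- \frac{1}{3}\right) = - \frac{4}{3} - \frac{z}{3}$)
$\left(r{\left(R{\left(5 \right)} \right)} \left(-14\right) + 99\right) - -49784 = \left(\left(- \frac{4}{3} - \frac{- \frac{37}{5} + \frac{1}{5} \cdot 5}{3}\right) \left(-14\right) + 99\right) - -49784 = \left(\left(- \frac{4}{3} - \frac{- \frac{37}{5} + 1}{3}\right) \left(-14\right) + 99\right) + 49784 = \left(\left(- \frac{4}{3} - - \frac{32}{15}\right) \left(-14\right) + 99\right) + 49784 = \left(\left(- \frac{4}{3} + \frac{32}{15}\right) \left(-14\right) + 99\right) + 49784 = \left(\frac{4}{5} \left(-14\right) + 99\right) + 49784 = \left(- \frac{56}{5} + 99\right) + 49784 = \frac{439}{5} + 49784 = \frac{249359}{5}$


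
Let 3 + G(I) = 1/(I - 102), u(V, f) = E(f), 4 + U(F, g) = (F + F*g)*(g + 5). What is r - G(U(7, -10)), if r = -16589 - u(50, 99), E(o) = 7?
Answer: -3467938/209 ≈ -16593.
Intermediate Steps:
U(F, g) = -4 + (5 + g)*(F + F*g) (U(F, g) = -4 + (F + F*g)*(g + 5) = -4 + (F + F*g)*(5 + g) = -4 + (5 + g)*(F + F*g))
u(V, f) = 7
G(I) = -3 + 1/(-102 + I) (G(I) = -3 + 1/(I - 102) = -3 + 1/(-102 + I))
r = -16596 (r = -16589 - 1*7 = -16589 - 7 = -16596)
r - G(U(7, -10)) = -16596 - (307 - 3*(-4 + 5*7 + 7*(-10)² + 6*7*(-10)))/(-102 + (-4 + 5*7 + 7*(-10)² + 6*7*(-10))) = -16596 - (307 - 3*(-4 + 35 + 7*100 - 420))/(-102 + (-4 + 35 + 7*100 - 420)) = -16596 - (307 - 3*(-4 + 35 + 700 - 420))/(-102 + (-4 + 35 + 700 - 420)) = -16596 - (307 - 3*311)/(-102 + 311) = -16596 - (307 - 933)/209 = -16596 - (-626)/209 = -16596 - 1*(-626/209) = -16596 + 626/209 = -3467938/209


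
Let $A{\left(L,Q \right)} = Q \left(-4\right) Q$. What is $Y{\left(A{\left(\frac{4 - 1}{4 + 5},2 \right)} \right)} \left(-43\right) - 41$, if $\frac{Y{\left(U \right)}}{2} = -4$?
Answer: $303$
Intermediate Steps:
$A{\left(L,Q \right)} = - 4 Q^{2}$ ($A{\left(L,Q \right)} = - 4 Q Q = - 4 Q^{2}$)
$Y{\left(U \right)} = -8$ ($Y{\left(U \right)} = 2 \left(-4\right) = -8$)
$Y{\left(A{\left(\frac{4 - 1}{4 + 5},2 \right)} \right)} \left(-43\right) - 41 = \left(-8\right) \left(-43\right) - 41 = 344 - 41 = 303$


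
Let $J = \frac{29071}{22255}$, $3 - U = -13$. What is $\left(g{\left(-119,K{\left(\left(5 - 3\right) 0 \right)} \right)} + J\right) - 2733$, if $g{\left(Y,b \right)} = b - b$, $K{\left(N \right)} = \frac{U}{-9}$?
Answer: $- \frac{60793844}{22255} \approx -2731.7$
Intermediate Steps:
$U = 16$ ($U = 3 - -13 = 3 + 13 = 16$)
$J = \frac{29071}{22255}$ ($J = 29071 \cdot \frac{1}{22255} = \frac{29071}{22255} \approx 1.3063$)
$K{\left(N \right)} = - \frac{16}{9}$ ($K{\left(N \right)} = \frac{16}{-9} = 16 \left(- \frac{1}{9}\right) = - \frac{16}{9}$)
$g{\left(Y,b \right)} = 0$
$\left(g{\left(-119,K{\left(\left(5 - 3\right) 0 \right)} \right)} + J\right) - 2733 = \left(0 + \frac{29071}{22255}\right) - 2733 = \frac{29071}{22255} - 2733 = - \frac{60793844}{22255}$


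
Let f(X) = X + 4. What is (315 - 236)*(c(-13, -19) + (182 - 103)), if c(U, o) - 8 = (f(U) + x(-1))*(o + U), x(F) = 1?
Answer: 27097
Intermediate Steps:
f(X) = 4 + X
c(U, o) = 8 + (5 + U)*(U + o) (c(U, o) = 8 + ((4 + U) + 1)*(o + U) = 8 + (5 + U)*(U + o))
(315 - 236)*(c(-13, -19) + (182 - 103)) = (315 - 236)*((8 - 13 - 19 - 13*(4 - 13) - 19*(4 - 13)) + (182 - 103)) = 79*((8 - 13 - 19 - 13*(-9) - 19*(-9)) + 79) = 79*((8 - 13 - 19 + 117 + 171) + 79) = 79*(264 + 79) = 79*343 = 27097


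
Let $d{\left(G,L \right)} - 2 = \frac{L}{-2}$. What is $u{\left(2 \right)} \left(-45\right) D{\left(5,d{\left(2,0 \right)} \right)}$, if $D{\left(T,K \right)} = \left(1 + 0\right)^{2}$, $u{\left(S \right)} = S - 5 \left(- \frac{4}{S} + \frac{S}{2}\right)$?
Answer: $-315$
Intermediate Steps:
$d{\left(G,L \right)} = 2 - \frac{L}{2}$ ($d{\left(G,L \right)} = 2 + \frac{L}{-2} = 2 + L \left(- \frac{1}{2}\right) = 2 - \frac{L}{2}$)
$u{\left(S \right)} = \frac{20}{S} - \frac{3 S}{2}$ ($u{\left(S \right)} = S - 5 \left(- \frac{4}{S} + S \frac{1}{2}\right) = S - 5 \left(- \frac{4}{S} + \frac{S}{2}\right) = S - 5 \left(\frac{S}{2} - \frac{4}{S}\right) = S - \left(- \frac{20}{S} + \frac{5 S}{2}\right) = \frac{20}{S} - \frac{3 S}{2}$)
$D{\left(T,K \right)} = 1$ ($D{\left(T,K \right)} = 1^{2} = 1$)
$u{\left(2 \right)} \left(-45\right) D{\left(5,d{\left(2,0 \right)} \right)} = \left(\frac{20}{2} - 3\right) \left(-45\right) 1 = \left(20 \cdot \frac{1}{2} - 3\right) \left(-45\right) 1 = \left(10 - 3\right) \left(-45\right) 1 = 7 \left(-45\right) 1 = \left(-315\right) 1 = -315$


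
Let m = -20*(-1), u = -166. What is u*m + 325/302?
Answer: -1002315/302 ≈ -3318.9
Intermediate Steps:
m = 20
u*m + 325/302 = -166*20 + 325/302 = -3320 + 325*(1/302) = -3320 + 325/302 = -1002315/302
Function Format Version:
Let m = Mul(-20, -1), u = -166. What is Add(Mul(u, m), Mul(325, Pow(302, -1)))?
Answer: Rational(-1002315, 302) ≈ -3318.9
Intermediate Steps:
m = 20
Add(Mul(u, m), Mul(325, Pow(302, -1))) = Add(Mul(-166, 20), Mul(325, Pow(302, -1))) = Add(-3320, Mul(325, Rational(1, 302))) = Add(-3320, Rational(325, 302)) = Rational(-1002315, 302)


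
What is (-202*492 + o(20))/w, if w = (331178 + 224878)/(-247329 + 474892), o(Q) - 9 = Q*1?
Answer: -22609521865/556056 ≈ -40661.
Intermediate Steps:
o(Q) = 9 + Q (o(Q) = 9 + Q*1 = 9 + Q)
w = 556056/227563 ≈ 2.4435
(-202*492 + o(20))/w = (-202*492 + (9 + 20))/(556056/227563) = (-99384 + 29)*(227563/556056) = -99355*227563/556056 = -22609521865/556056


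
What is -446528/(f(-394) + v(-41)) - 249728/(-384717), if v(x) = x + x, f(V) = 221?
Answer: -171752200384/53475663 ≈ -3211.8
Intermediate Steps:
v(x) = 2*x
-446528/(f(-394) + v(-41)) - 249728/(-384717) = -446528/(221 + 2*(-41)) - 249728/(-384717) = -446528/(221 - 82) - 249728*(-1/384717) = -446528/139 + 249728/384717 = -171752200384/53475663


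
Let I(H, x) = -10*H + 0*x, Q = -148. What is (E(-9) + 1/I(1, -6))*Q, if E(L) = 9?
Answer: -6586/5 ≈ -1317.2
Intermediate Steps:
I(H, x) = -10*H (I(H, x) = -10*H + 0 = -10*H)
(E(-9) + 1/I(1, -6))*Q = (9 + 1/(-10*1))*(-148) = (9 + 1/(-10))*(-148) = (9 - ⅒)*(-148) = (89/10)*(-148) = -6586/5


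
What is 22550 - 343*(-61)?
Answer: 43473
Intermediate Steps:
22550 - 343*(-61) = 22550 + 20923 = 43473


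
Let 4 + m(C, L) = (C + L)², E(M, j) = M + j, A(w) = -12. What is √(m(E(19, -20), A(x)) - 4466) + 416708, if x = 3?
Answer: 416708 + I*√4301 ≈ 4.1671e+5 + 65.582*I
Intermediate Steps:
m(C, L) = -4 + (C + L)²
√(m(E(19, -20), A(x)) - 4466) + 416708 = √((-4 + ((19 - 20) - 12)²) - 4466) + 416708 = √((-4 + (-1 - 12)²) - 4466) + 416708 = √((-4 + (-13)²) - 4466) + 416708 = √((-4 + 169) - 4466) + 416708 = √(165 - 4466) + 416708 = √(-4301) + 416708 = I*√4301 + 416708 = 416708 + I*√4301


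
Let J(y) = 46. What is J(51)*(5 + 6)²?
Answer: 5566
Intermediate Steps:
J(51)*(5 + 6)² = 46*(5 + 6)² = 46*11² = 46*121 = 5566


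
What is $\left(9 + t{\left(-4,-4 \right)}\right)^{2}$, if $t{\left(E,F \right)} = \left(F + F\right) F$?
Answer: $1681$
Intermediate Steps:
$t{\left(E,F \right)} = 2 F^{2}$ ($t{\left(E,F \right)} = 2 F F = 2 F^{2}$)
$\left(9 + t{\left(-4,-4 \right)}\right)^{2} = \left(9 + 2 \left(-4\right)^{2}\right)^{2} = \left(9 + 2 \cdot 16\right)^{2} = \left(9 + 32\right)^{2} = 41^{2} = 1681$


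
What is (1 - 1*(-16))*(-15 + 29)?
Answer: 238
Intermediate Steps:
(1 - 1*(-16))*(-15 + 29) = (1 + 16)*14 = 17*14 = 238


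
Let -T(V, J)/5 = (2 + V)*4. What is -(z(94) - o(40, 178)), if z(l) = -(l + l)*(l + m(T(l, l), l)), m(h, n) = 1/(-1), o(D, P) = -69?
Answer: 17415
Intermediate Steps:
T(V, J) = -40 - 20*V (T(V, J) = -5*(2 + V)*4 = -5*(8 + 4*V) = -40 - 20*V)
m(h, n) = -1
z(l) = -2*l*(-1 + l) (z(l) = -(l + l)*(l - 1) = -2*l*(-1 + l))
-(z(94) - o(40, 178)) = -(2*94*(1 - 1*94) - 1*(-69)) = -(2*94*(1 - 94) + 69) = -(2*94*(-93) + 69) = -(-17484 + 69) = -1*(-17415) = 17415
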